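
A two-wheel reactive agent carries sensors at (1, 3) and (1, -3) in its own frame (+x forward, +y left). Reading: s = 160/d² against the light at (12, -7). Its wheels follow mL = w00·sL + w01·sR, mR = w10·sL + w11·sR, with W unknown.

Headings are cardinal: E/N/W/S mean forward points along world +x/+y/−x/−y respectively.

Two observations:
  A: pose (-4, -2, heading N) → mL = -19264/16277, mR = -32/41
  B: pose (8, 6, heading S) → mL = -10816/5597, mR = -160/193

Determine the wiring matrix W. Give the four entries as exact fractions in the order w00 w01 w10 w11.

-1 -1 0 -1

obs A: pose=(-4,-2,N) → sL=160/397, sR=32/41, mL=-19264/16277, mR=-32/41
obs B: pose=(8,6,S) → sL=32/29, sR=160/193, mL=-10816/5597, mR=-160/193
sensor matrix S = [[160/397, 32/41], [32/29, 160/193]]; det S = -48021504/91102369
solve [mL_A; mL_B] = S·[w00; w01] and [mR_A; mR_B] = S·[w10; w11]:
  w00 = -1, w01 = -1, w10 = 0, w11 = -1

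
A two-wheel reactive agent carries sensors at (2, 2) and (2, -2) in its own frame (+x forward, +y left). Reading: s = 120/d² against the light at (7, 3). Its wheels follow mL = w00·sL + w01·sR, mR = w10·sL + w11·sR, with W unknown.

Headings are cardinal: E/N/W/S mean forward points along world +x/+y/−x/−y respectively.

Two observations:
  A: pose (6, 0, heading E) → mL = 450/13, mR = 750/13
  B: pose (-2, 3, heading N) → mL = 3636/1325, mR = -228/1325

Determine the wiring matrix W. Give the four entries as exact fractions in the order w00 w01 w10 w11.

1/2 1 1 -1/2

obs A: pose=(6,0,E) → sL=60, sR=60/13, mL=450/13, mR=750/13
obs B: pose=(-2,3,N) → sL=24/25, sR=120/53, mL=3636/1325, mR=-228/1325
sensor matrix S = [[60, 60/13], [24/25, 120/53]]; det S = 452736/3445
solve [mL_A; mL_B] = S·[w00; w01] and [mR_A; mR_B] = S·[w10; w11]:
  w00 = 1/2, w01 = 1, w10 = 1, w11 = -1/2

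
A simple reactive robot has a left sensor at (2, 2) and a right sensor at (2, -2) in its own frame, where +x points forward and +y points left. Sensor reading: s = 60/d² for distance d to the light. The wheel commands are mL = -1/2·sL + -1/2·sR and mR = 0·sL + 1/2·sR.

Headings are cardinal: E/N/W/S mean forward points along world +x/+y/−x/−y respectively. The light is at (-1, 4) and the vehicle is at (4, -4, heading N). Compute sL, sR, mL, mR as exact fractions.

4/3 12/17 -52/51 6/17

left sensor world pos  = (2, -2); dL² = 45
right sensor world pos = (6, -2); dR² = 85
sL = 60/45 = 4/3
sR = 60/85 = 12/17
mL = -1/2·sL + -1/2·sR = -52/51
mR = 0·sL + 1/2·sR = 6/17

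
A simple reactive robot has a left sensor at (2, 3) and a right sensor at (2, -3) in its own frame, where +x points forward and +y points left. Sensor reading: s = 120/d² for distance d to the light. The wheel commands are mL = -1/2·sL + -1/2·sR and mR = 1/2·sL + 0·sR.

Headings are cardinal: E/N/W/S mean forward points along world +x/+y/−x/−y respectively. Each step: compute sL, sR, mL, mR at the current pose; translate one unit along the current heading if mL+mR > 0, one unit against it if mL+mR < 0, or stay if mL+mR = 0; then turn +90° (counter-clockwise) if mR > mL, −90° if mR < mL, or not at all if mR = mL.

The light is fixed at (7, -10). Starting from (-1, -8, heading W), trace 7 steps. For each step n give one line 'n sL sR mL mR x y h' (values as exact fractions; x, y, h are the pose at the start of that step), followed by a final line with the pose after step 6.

0 120/101 24/25 -2712/2525 60/101 -1 -8 W
1 15/2 6/5 -87/20 15/4 0 -8 S
2 120/61 24/5 -1032/305 60/61 0 -7 E
3 60/73 12/5 -588/365 30/73 -1 -7 N
4 120/101 24/25 -2712/2525 60/101 -1 -8 W
5 15/2 6/5 -87/20 15/4 0 -8 S
6 120/61 24/5 -1032/305 60/61 0 -7 E
final -1 -7 N

n=0: pose=(-1,-8,W); sL=120/101, sR=24/25; mL=-2712/2525, mR=60/101; mL+mR=-12/25 → advance -1; mR−mL=4212/2525 → turn +1·90°
n=1: pose=(0,-8,S); sL=15/2, sR=6/5; mL=-87/20, mR=15/4; mL+mR=-3/5 → advance -1; mR−mL=81/10 → turn +1·90°
n=2: pose=(0,-7,E); sL=120/61, sR=24/5; mL=-1032/305, mR=60/61; mL+mR=-12/5 → advance -1; mR−mL=1332/305 → turn +1·90°
n=3: pose=(-1,-7,N); sL=60/73, sR=12/5; mL=-588/365, mR=30/73; mL+mR=-6/5 → advance -1; mR−mL=738/365 → turn +1·90°
n=4: pose=(-1,-8,W); sL=120/101, sR=24/25; mL=-2712/2525, mR=60/101; mL+mR=-12/25 → advance -1; mR−mL=4212/2525 → turn +1·90°
n=5: pose=(0,-8,S); sL=15/2, sR=6/5; mL=-87/20, mR=15/4; mL+mR=-3/5 → advance -1; mR−mL=81/10 → turn +1·90°
n=6: pose=(0,-7,E); sL=120/61, sR=24/5; mL=-1032/305, mR=60/61; mL+mR=-12/5 → advance -1; mR−mL=1332/305 → turn +1·90°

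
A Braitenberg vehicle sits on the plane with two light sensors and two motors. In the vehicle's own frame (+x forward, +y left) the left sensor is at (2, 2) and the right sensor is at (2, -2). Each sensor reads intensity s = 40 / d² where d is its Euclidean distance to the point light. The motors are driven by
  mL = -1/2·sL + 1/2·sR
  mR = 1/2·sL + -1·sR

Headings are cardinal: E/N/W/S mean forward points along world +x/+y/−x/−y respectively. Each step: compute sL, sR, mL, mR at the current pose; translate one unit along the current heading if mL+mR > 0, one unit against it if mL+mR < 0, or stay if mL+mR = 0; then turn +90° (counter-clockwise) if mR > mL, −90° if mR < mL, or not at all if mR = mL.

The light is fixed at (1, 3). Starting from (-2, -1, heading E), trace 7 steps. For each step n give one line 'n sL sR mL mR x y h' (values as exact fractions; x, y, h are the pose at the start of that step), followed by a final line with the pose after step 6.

n=0: pose=(-2,-1,E); sL=8, sR=40/37; mL=-128/37, mR=108/37; mL+mR=-20/37 → advance -1; mR−mL=236/37 → turn +1·90°
n=1: pose=(-3,-1,N); sL=1, sR=5; mL=2, mR=-9/2; mL+mR=-5/2 → advance -1; mR−mL=-13/2 → turn -1·90°
n=2: pose=(-3,-2,E); sL=40/13, sR=40/53; mL=-800/689, mR=540/689; mL+mR=-20/53 → advance -1; mR−mL=1340/689 → turn +1·90°
n=3: pose=(-4,-2,N); sL=20/29, sR=20/9; mL=200/261, mR=-490/261; mL+mR=-10/9 → advance -1; mR−mL=-230/87 → turn -1·90°
n=4: pose=(-4,-3,E); sL=8/5, sR=40/73; mL=-192/365, mR=92/365; mL+mR=-20/73 → advance -1; mR−mL=284/365 → turn +1·90°
n=5: pose=(-5,-3,N); sL=1/2, sR=5/4; mL=3/8, mR=-1; mL+mR=-5/8 → advance -1; mR−mL=-11/8 → turn -1·90°
n=6: pose=(-5,-4,E); sL=40/41, sR=40/97; mL=-1120/3977, mR=300/3977; mL+mR=-20/97 → advance -1; mR−mL=1420/3977 → turn +1·90°

0 8 40/37 -128/37 108/37 -2 -1 E
1 1 5 2 -9/2 -3 -1 N
2 40/13 40/53 -800/689 540/689 -3 -2 E
3 20/29 20/9 200/261 -490/261 -4 -2 N
4 8/5 40/73 -192/365 92/365 -4 -3 E
5 1/2 5/4 3/8 -1 -5 -3 N
6 40/41 40/97 -1120/3977 300/3977 -5 -4 E
final -6 -4 N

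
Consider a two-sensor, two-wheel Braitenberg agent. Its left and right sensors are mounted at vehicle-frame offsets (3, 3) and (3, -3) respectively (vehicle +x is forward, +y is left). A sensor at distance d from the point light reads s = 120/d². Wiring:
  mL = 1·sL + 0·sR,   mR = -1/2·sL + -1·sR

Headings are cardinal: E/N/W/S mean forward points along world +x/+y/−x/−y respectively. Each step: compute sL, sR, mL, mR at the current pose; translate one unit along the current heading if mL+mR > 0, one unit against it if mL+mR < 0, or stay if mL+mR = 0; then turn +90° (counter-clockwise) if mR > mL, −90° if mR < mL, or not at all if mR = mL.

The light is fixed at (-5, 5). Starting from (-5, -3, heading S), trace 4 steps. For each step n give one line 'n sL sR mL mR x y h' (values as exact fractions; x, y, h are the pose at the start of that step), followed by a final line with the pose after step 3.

n=0: pose=(-5,-3,S); sL=12/13, sR=12/13; mL=12/13, mR=-18/13; mL+mR=-6/13 → advance -1; mR−mL=-30/13 → turn -1·90°
n=1: pose=(-5,-2,W); sL=120/109, sR=24/5; mL=120/109, mR=-2916/545; mL+mR=-2316/545 → advance -1; mR−mL=-3516/545 → turn -1·90°
n=2: pose=(-4,-2,N); sL=6, sR=15/4; mL=6, mR=-27/4; mL+mR=-3/4 → advance -1; mR−mL=-51/4 → turn -1·90°
n=3: pose=(-4,-3,E); sL=120/41, sR=120/137; mL=120/41, mR=-13140/5617; mL+mR=3300/5617 → advance +1; mR−mL=-29580/5617 → turn -1·90°

0 12/13 12/13 12/13 -18/13 -5 -3 S
1 120/109 24/5 120/109 -2916/545 -5 -2 W
2 6 15/4 6 -27/4 -4 -2 N
3 120/41 120/137 120/41 -13140/5617 -4 -3 E
final -3 -3 S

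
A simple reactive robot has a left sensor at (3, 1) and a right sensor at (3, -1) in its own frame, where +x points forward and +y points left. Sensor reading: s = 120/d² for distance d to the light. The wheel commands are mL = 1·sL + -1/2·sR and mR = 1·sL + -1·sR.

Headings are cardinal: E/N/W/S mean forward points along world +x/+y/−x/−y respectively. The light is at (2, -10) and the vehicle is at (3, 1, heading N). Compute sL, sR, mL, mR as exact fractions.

left sensor world pos  = (2, 4); dL² = 196
right sensor world pos = (4, 4); dR² = 200
sL = 120/196 = 30/49
sR = 120/200 = 3/5
mL = 1·sL + -1/2·sR = 153/490
mR = 1·sL + -1·sR = 3/245

30/49 3/5 153/490 3/245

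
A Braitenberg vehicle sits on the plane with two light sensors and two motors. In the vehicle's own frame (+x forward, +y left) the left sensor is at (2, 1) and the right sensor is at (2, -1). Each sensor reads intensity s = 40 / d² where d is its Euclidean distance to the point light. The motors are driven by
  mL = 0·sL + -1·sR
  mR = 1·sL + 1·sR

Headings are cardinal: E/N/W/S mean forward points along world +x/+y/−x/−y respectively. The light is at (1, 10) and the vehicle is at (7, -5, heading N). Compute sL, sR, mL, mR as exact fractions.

20/97 20/109 -20/109 4120/10573

left sensor world pos  = (6, -3); dL² = 194
right sensor world pos = (8, -3); dR² = 218
sL = 40/194 = 20/97
sR = 40/218 = 20/109
mL = 0·sL + -1·sR = -20/109
mR = 1·sL + 1·sR = 4120/10573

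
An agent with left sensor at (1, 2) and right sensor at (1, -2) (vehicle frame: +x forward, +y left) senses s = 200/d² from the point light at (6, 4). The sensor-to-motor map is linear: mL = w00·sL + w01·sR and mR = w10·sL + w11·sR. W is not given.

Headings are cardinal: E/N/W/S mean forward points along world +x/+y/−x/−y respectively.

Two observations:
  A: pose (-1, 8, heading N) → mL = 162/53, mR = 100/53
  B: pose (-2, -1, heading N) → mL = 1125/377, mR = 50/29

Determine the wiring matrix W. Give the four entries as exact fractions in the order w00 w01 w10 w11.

-1/2 1 1 0

obs A: pose=(-1,8,N) → sL=100/53, sR=4, mL=162/53, mR=100/53
obs B: pose=(-2,-1,N) → sL=50/29, sR=50/13, mL=1125/377, mR=50/29
sensor matrix S = [[100/53, 4], [50/29, 50/13]]; det S = 7200/19981
solve [mL_A; mL_B] = S·[w00; w01] and [mR_A; mR_B] = S·[w10; w11]:
  w00 = -1/2, w01 = 1, w10 = 1, w11 = 0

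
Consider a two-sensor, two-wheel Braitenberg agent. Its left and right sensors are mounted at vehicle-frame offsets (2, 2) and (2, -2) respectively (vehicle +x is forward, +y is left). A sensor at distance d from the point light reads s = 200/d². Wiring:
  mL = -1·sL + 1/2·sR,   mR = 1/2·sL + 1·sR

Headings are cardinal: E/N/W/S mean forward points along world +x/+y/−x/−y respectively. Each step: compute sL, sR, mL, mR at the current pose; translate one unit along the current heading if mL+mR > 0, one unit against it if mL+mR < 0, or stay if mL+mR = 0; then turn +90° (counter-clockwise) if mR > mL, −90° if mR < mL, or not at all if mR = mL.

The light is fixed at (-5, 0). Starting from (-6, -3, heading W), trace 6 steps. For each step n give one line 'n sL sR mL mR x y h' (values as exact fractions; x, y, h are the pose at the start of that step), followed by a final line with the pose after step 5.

0 100/17 20 70/17 390/17 -6 -3 W
1 8 200/41 -228/41 364/41 -7 -3 S
2 50 50/9 -425/9 275/9 -7 -4 E
3 200/29 40 380/29 1260/29 -8 -4 N
4 4 100/13 -2/13 126/13 -8 -3 W
5 200/29 200/61 -9300/1769 11900/1769 -9 -3 S
final -9 -4 E

n=0: pose=(-6,-3,W); sL=100/17, sR=20; mL=70/17, mR=390/17; mL+mR=460/17 → advance +1; mR−mL=320/17 → turn +1·90°
n=1: pose=(-7,-3,S); sL=8, sR=200/41; mL=-228/41, mR=364/41; mL+mR=136/41 → advance +1; mR−mL=592/41 → turn +1·90°
n=2: pose=(-7,-4,E); sL=50, sR=50/9; mL=-425/9, mR=275/9; mL+mR=-50/3 → advance -1; mR−mL=700/9 → turn +1·90°
n=3: pose=(-8,-4,N); sL=200/29, sR=40; mL=380/29, mR=1260/29; mL+mR=1640/29 → advance +1; mR−mL=880/29 → turn +1·90°
n=4: pose=(-8,-3,W); sL=4, sR=100/13; mL=-2/13, mR=126/13; mL+mR=124/13 → advance +1; mR−mL=128/13 → turn +1·90°
n=5: pose=(-9,-3,S); sL=200/29, sR=200/61; mL=-9300/1769, mR=11900/1769; mL+mR=2600/1769 → advance +1; mR−mL=21200/1769 → turn +1·90°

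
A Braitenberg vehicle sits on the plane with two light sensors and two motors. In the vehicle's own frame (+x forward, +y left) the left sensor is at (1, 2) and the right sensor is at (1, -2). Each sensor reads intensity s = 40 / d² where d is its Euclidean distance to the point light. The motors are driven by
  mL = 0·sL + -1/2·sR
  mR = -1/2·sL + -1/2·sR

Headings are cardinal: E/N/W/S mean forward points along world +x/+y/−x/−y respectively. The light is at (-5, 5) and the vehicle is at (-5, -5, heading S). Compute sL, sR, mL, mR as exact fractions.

left sensor world pos  = (-3, -6); dL² = 125
right sensor world pos = (-7, -6); dR² = 125
sL = 40/125 = 8/25
sR = 40/125 = 8/25
mL = 0·sL + -1/2·sR = -4/25
mR = -1/2·sL + -1/2·sR = -8/25

8/25 8/25 -4/25 -8/25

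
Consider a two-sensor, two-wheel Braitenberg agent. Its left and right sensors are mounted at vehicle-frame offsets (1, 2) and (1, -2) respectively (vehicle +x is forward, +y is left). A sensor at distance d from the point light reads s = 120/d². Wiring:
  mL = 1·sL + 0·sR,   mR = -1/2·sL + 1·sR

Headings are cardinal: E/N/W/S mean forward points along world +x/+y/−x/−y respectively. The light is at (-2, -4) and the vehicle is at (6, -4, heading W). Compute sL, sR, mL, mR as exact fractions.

120/53 120/53 120/53 60/53

left sensor world pos  = (5, -6); dL² = 53
right sensor world pos = (5, -2); dR² = 53
sL = 120/53 = 120/53
sR = 120/53 = 120/53
mL = 1·sL + 0·sR = 120/53
mR = -1/2·sL + 1·sR = 60/53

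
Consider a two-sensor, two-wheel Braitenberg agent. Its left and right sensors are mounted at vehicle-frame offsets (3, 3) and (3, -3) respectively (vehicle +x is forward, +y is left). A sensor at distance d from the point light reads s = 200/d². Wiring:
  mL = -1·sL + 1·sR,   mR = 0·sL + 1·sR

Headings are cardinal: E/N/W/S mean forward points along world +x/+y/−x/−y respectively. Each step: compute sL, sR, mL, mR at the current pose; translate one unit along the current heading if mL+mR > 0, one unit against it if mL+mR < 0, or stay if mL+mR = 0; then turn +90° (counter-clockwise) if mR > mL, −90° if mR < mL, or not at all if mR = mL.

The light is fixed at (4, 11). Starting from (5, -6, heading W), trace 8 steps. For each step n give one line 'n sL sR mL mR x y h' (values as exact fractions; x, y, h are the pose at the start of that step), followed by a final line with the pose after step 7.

n=0: pose=(5,-6,W); sL=50/101, sR=1; mL=51/101, mR=1; mL+mR=152/101 → advance +1; mR−mL=50/101 → turn +1·90°
n=1: pose=(4,-6,S); sL=200/409, sR=200/409; mL=0, mR=200/409; mL+mR=200/409 → advance +1; mR−mL=200/409 → turn +1·90°
n=2: pose=(4,-7,E); sL=100/117, sR=4/9; mL=-16/39, mR=4/9; mL+mR=4/117 → advance +1; mR−mL=100/117 → turn +1·90°
n=3: pose=(5,-7,N); sL=200/229, sR=200/241; mL=-2400/55189, mR=200/241; mL+mR=43400/55189 → advance +1; mR−mL=200/229 → turn +1·90°
n=4: pose=(5,-6,W); sL=50/101, sR=1; mL=51/101, mR=1; mL+mR=152/101 → advance +1; mR−mL=50/101 → turn +1·90°
n=5: pose=(4,-6,S); sL=200/409, sR=200/409; mL=0, mR=200/409; mL+mR=200/409 → advance +1; mR−mL=200/409 → turn +1·90°
n=6: pose=(4,-7,E); sL=100/117, sR=4/9; mL=-16/39, mR=4/9; mL+mR=4/117 → advance +1; mR−mL=100/117 → turn +1·90°
n=7: pose=(5,-7,N); sL=200/229, sR=200/241; mL=-2400/55189, mR=200/241; mL+mR=43400/55189 → advance +1; mR−mL=200/229 → turn +1·90°

0 50/101 1 51/101 1 5 -6 W
1 200/409 200/409 0 200/409 4 -6 S
2 100/117 4/9 -16/39 4/9 4 -7 E
3 200/229 200/241 -2400/55189 200/241 5 -7 N
4 50/101 1 51/101 1 5 -6 W
5 200/409 200/409 0 200/409 4 -6 S
6 100/117 4/9 -16/39 4/9 4 -7 E
7 200/229 200/241 -2400/55189 200/241 5 -7 N
final 5 -6 W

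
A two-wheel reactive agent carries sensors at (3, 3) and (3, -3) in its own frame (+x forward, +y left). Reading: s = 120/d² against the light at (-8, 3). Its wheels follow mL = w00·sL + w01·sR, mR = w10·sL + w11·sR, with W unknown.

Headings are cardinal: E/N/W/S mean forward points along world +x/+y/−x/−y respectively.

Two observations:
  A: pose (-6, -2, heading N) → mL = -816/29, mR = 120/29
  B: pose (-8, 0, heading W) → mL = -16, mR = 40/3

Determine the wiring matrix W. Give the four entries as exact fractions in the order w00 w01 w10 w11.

obs A: pose=(-6,-2,N) → sL=24, sR=120/29, mL=-816/29, mR=120/29
obs B: pose=(-8,0,W) → sL=8/3, sR=40/3, mL=-16, mR=40/3
sensor matrix S = [[24, 120/29], [8/3, 40/3]]; det S = 8960/29
solve [mL_A; mL_B] = S·[w00; w01] and [mR_A; mR_B] = S·[w10; w11]:
  w00 = -1, w01 = -1, w10 = 0, w11 = 1

-1 -1 0 1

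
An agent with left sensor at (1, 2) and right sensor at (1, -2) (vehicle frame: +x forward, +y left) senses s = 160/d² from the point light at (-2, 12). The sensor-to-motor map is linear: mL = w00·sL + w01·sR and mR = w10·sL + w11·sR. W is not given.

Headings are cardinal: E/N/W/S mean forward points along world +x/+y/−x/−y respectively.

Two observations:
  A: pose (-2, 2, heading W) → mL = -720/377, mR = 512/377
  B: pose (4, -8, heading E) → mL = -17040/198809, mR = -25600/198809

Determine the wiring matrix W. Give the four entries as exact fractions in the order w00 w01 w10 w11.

obs A: pose=(-2,2,W) → sL=32/29, sR=32/13, mL=-720/377, mR=512/377
obs B: pose=(4,-8,E) → sL=160/373, sR=160/533, mL=-17040/198809, mR=-25600/198809
sensor matrix S = [[32/29, 32/13], [160/373, 160/533]]; det S = -4177920/5765461
solve [mL_A; mL_B] = S·[w00; w01] and [mR_A; mR_B] = S·[w10; w11]:
  w00 = 1/2, w01 = -1, w10 = -1, w11 = 1

1/2 -1 -1 1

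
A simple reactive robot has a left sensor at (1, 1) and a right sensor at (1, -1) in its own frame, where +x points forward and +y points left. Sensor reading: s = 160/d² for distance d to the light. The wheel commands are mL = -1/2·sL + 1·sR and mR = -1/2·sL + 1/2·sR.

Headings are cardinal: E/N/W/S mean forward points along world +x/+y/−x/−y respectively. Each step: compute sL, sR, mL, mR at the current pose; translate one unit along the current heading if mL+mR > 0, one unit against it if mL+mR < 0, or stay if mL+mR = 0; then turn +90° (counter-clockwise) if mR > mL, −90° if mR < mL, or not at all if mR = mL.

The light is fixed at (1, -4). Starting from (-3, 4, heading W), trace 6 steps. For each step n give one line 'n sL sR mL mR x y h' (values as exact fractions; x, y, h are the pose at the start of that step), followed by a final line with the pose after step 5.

0 80/37 80/53 840/1961 -640/1961 -3 4 W
1 160/117 160/97 10960/11349 1600/11349 -4 4 N
2 40/29 2 38/29 9/29 -4 5 E
3 160/73 160/89 4560/6497 -1280/6497 -3 5 S
4 80/37 80/53 840/1961 -640/1961 -3 4 W
5 160/117 160/97 10960/11349 1600/11349 -4 4 N
final -4 5 E

n=0: pose=(-3,4,W); sL=80/37, sR=80/53; mL=840/1961, mR=-640/1961; mL+mR=200/1961 → advance +1; mR−mL=-40/53 → turn -1·90°
n=1: pose=(-4,4,N); sL=160/117, sR=160/97; mL=10960/11349, mR=1600/11349; mL+mR=12560/11349 → advance +1; mR−mL=-80/97 → turn -1·90°
n=2: pose=(-4,5,E); sL=40/29, sR=2; mL=38/29, mR=9/29; mL+mR=47/29 → advance +1; mR−mL=-1 → turn -1·90°
n=3: pose=(-3,5,S); sL=160/73, sR=160/89; mL=4560/6497, mR=-1280/6497; mL+mR=3280/6497 → advance +1; mR−mL=-80/89 → turn -1·90°
n=4: pose=(-3,4,W); sL=80/37, sR=80/53; mL=840/1961, mR=-640/1961; mL+mR=200/1961 → advance +1; mR−mL=-40/53 → turn -1·90°
n=5: pose=(-4,4,N); sL=160/117, sR=160/97; mL=10960/11349, mR=1600/11349; mL+mR=12560/11349 → advance +1; mR−mL=-80/97 → turn -1·90°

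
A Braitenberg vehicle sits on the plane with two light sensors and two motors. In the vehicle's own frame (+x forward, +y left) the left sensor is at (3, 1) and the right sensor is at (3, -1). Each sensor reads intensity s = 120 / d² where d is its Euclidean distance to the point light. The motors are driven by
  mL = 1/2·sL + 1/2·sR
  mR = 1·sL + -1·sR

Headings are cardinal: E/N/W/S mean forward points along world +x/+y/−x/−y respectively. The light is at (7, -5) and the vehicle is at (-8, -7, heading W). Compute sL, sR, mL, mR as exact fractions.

left sensor world pos  = (-11, -8); dL² = 333
right sensor world pos = (-11, -6); dR² = 325
sL = 120/333 = 40/111
sR = 120/325 = 24/65
mL = 1/2·sL + 1/2·sR = 2632/7215
mR = 1·sL + -1·sR = -64/7215

40/111 24/65 2632/7215 -64/7215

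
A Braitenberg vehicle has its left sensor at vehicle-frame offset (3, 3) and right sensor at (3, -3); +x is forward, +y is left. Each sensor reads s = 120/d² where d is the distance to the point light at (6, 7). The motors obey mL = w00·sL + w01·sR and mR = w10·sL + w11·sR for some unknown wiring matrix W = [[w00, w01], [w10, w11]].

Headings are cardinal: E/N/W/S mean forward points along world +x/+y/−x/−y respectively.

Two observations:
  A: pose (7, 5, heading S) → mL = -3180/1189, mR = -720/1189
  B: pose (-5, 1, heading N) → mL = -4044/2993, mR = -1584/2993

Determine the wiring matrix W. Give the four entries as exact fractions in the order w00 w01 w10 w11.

obs A: pose=(7,5,S) → sL=120/41, sR=120/29, mL=-3180/1189, mR=-720/1189
obs B: pose=(-5,1,N) → sL=24/41, sR=120/73, mL=-4044/2993, mR=-1584/2993
sensor matrix S = [[120/41, 120/29], [24/41, 120/73]]; det S = 207360/86797
solve [mL_A; mL_B] = S·[w00; w01] and [mR_A; mR_B] = S·[w10; w11]:
  w00 = 1/2, w01 = -1, w10 = 1/2, w11 = -1/2

1/2 -1 1/2 -1/2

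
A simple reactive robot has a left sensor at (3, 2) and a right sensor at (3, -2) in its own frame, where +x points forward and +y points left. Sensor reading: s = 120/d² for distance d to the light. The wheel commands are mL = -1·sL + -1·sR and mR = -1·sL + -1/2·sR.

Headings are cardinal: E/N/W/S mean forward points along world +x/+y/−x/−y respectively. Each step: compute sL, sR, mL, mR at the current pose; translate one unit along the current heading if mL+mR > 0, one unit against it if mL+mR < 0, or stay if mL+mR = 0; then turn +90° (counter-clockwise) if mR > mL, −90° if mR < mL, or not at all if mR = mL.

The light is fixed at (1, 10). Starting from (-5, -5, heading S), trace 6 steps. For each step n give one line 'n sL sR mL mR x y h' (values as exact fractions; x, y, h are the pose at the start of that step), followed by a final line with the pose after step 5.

0 6/17 30/97 -1092/1649 -837/1649 -5 -5 S
1 40/51 24/53 -3344/2703 -2732/2703 -5 -4 E
2 60/101 60/73 -10440/7373 -7410/7373 -6 -4 N
3 120/389 120/269 -78960/104641 -55620/104641 -6 -5 W
4 6/17 30/97 -1092/1649 -837/1649 -5 -5 S
5 40/51 24/53 -3344/2703 -2732/2703 -5 -4 E
final -6 -4 N

n=0: pose=(-5,-5,S); sL=6/17, sR=30/97; mL=-1092/1649, mR=-837/1649; mL+mR=-1929/1649 → advance -1; mR−mL=15/97 → turn +1·90°
n=1: pose=(-5,-4,E); sL=40/51, sR=24/53; mL=-3344/2703, mR=-2732/2703; mL+mR=-6076/2703 → advance -1; mR−mL=12/53 → turn +1·90°
n=2: pose=(-6,-4,N); sL=60/101, sR=60/73; mL=-10440/7373, mR=-7410/7373; mL+mR=-17850/7373 → advance -1; mR−mL=30/73 → turn +1·90°
n=3: pose=(-6,-5,W); sL=120/389, sR=120/269; mL=-78960/104641, mR=-55620/104641; mL+mR=-134580/104641 → advance -1; mR−mL=60/269 → turn +1·90°
n=4: pose=(-5,-5,S); sL=6/17, sR=30/97; mL=-1092/1649, mR=-837/1649; mL+mR=-1929/1649 → advance -1; mR−mL=15/97 → turn +1·90°
n=5: pose=(-5,-4,E); sL=40/51, sR=24/53; mL=-3344/2703, mR=-2732/2703; mL+mR=-6076/2703 → advance -1; mR−mL=12/53 → turn +1·90°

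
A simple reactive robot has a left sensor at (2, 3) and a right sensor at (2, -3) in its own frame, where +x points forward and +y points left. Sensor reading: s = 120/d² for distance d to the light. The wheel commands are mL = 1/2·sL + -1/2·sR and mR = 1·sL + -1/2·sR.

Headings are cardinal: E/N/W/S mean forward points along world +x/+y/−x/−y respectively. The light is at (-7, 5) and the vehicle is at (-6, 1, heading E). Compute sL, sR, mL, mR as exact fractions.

12 60/29 144/29 318/29

left sensor world pos  = (-4, 4); dL² = 10
right sensor world pos = (-4, -2); dR² = 58
sL = 120/10 = 12
sR = 120/58 = 60/29
mL = 1/2·sL + -1/2·sR = 144/29
mR = 1·sL + -1/2·sR = 318/29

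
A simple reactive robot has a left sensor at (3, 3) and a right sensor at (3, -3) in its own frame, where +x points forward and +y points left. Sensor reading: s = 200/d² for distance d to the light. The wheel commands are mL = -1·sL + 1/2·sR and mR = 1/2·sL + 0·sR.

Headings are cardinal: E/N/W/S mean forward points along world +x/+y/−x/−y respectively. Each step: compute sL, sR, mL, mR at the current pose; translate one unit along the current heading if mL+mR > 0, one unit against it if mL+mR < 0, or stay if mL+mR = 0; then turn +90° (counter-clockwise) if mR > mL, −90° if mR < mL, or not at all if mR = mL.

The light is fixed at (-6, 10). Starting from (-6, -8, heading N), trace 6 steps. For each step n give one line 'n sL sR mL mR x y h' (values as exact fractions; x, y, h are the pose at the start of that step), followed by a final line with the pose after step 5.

0 100/117 100/117 -50/117 50/117 -6 -8 N
1 4/9 100/117 -2/117 2/9 -6 -8 W
2 40/89 200/457 -9380/40673 20/89 -7 -8 S
3 1 50/101 -76/101 1/2 -7 -7 E
4 200/221 200/197 -17300/43537 100/221 -8 -7 N
5 100/193 100/97 -50/18721 50/193 -8 -6 W
final -9 -6 S

n=0: pose=(-6,-8,N); sL=100/117, sR=100/117; mL=-50/117, mR=50/117; mL+mR=0 → advance +0; mR−mL=100/117 → turn +1·90°
n=1: pose=(-6,-8,W); sL=4/9, sR=100/117; mL=-2/117, mR=2/9; mL+mR=8/39 → advance +1; mR−mL=28/117 → turn +1·90°
n=2: pose=(-7,-8,S); sL=40/89, sR=200/457; mL=-9380/40673, mR=20/89; mL+mR=-240/40673 → advance -1; mR−mL=18520/40673 → turn +1·90°
n=3: pose=(-7,-7,E); sL=1, sR=50/101; mL=-76/101, mR=1/2; mL+mR=-51/202 → advance -1; mR−mL=253/202 → turn +1·90°
n=4: pose=(-8,-7,N); sL=200/221, sR=200/197; mL=-17300/43537, mR=100/221; mL+mR=2400/43537 → advance +1; mR−mL=37000/43537 → turn +1·90°
n=5: pose=(-8,-6,W); sL=100/193, sR=100/97; mL=-50/18721, mR=50/193; mL+mR=4800/18721 → advance +1; mR−mL=4900/18721 → turn +1·90°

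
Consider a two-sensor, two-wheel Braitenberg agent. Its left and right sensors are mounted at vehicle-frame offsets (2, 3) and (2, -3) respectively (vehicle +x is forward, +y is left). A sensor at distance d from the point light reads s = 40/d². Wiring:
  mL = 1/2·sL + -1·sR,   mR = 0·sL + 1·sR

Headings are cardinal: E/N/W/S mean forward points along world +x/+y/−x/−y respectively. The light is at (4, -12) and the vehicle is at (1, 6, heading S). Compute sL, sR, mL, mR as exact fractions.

5/32 10/73 -275/4672 10/73

left sensor world pos  = (4, 4); dL² = 256
right sensor world pos = (-2, 4); dR² = 292
sL = 40/256 = 5/32
sR = 40/292 = 10/73
mL = 1/2·sL + -1·sR = -275/4672
mR = 0·sL + 1·sR = 10/73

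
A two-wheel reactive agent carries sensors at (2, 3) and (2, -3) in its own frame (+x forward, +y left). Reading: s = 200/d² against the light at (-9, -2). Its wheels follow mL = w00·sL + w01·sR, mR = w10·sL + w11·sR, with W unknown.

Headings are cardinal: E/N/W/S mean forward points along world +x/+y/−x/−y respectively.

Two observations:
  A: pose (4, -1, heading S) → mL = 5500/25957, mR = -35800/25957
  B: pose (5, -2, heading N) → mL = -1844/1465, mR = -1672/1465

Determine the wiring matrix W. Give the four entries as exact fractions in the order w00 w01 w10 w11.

-1 1/2 -1/2 -1/2

obs A: pose=(4,-1,S) → sL=200/257, sR=200/101, mL=5500/25957, mR=-35800/25957
obs B: pose=(5,-2,N) → sL=8/5, sR=200/293, mL=-1844/1465, mR=-1672/1465
sensor matrix S = [[200/257, 200/101], [8/5, 200/293]]; det S = -20056320/7605401
solve [mL_A; mL_B] = S·[w00; w01] and [mR_A; mR_B] = S·[w10; w11]:
  w00 = -1, w01 = 1/2, w10 = -1/2, w11 = -1/2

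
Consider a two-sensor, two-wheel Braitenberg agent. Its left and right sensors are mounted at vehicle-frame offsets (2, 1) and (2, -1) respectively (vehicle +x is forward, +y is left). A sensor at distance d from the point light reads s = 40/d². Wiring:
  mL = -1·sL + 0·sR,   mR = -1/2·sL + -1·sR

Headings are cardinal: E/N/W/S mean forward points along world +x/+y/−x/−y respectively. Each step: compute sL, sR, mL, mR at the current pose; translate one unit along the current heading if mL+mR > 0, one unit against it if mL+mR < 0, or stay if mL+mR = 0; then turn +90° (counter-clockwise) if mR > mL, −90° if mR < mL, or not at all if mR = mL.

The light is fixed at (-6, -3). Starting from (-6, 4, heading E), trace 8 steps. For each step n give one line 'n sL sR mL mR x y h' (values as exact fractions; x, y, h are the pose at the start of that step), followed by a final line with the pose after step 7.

n=0: pose=(-6,4,E); sL=10/17, sR=1; mL=-10/17, mR=-22/17; mL+mR=-32/17 → advance -1; mR−mL=-12/17 → turn -1·90°
n=1: pose=(-7,4,S); sL=8/5, sR=40/29; mL=-8/5, mR=-316/145; mL+mR=-548/145 → advance -1; mR−mL=-84/145 → turn -1·90°
n=2: pose=(-7,5,W); sL=20/29, sR=4/9; mL=-20/29, mR=-206/261; mL+mR=-386/261 → advance -1; mR−mL=-26/261 → turn -1·90°
n=3: pose=(-6,5,N); sL=40/101, sR=40/101; mL=-40/101, mR=-60/101; mL+mR=-100/101 → advance -1; mR−mL=-20/101 → turn -1·90°
n=4: pose=(-6,4,E); sL=10/17, sR=1; mL=-10/17, mR=-22/17; mL+mR=-32/17 → advance -1; mR−mL=-12/17 → turn -1·90°
n=5: pose=(-7,4,S); sL=8/5, sR=40/29; mL=-8/5, mR=-316/145; mL+mR=-548/145 → advance -1; mR−mL=-84/145 → turn -1·90°
n=6: pose=(-7,5,W); sL=20/29, sR=4/9; mL=-20/29, mR=-206/261; mL+mR=-386/261 → advance -1; mR−mL=-26/261 → turn -1·90°
n=7: pose=(-6,5,N); sL=40/101, sR=40/101; mL=-40/101, mR=-60/101; mL+mR=-100/101 → advance -1; mR−mL=-20/101 → turn -1·90°

0 10/17 1 -10/17 -22/17 -6 4 E
1 8/5 40/29 -8/5 -316/145 -7 4 S
2 20/29 4/9 -20/29 -206/261 -7 5 W
3 40/101 40/101 -40/101 -60/101 -6 5 N
4 10/17 1 -10/17 -22/17 -6 4 E
5 8/5 40/29 -8/5 -316/145 -7 4 S
6 20/29 4/9 -20/29 -206/261 -7 5 W
7 40/101 40/101 -40/101 -60/101 -6 5 N
final -6 4 E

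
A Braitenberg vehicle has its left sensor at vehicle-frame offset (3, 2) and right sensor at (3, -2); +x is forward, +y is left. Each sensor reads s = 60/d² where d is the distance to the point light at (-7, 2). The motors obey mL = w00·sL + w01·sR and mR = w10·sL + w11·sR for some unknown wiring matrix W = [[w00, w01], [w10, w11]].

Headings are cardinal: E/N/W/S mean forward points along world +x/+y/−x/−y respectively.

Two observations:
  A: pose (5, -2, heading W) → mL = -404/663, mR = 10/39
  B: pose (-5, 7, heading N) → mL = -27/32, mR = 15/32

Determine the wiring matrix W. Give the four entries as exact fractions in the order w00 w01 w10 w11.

-1/2 -1/2 1/2 0

obs A: pose=(5,-2,W) → sL=20/39, sR=12/17, mL=-404/663, mR=10/39
obs B: pose=(-5,7,N) → sL=15/16, sR=3/4, mL=-27/32, mR=15/32
sensor matrix S = [[20/39, 12/17], [15/16, 3/4]]; det S = -245/884
solve [mL_A; mL_B] = S·[w00; w01] and [mR_A; mR_B] = S·[w10; w11]:
  w00 = -1/2, w01 = -1/2, w10 = 1/2, w11 = 0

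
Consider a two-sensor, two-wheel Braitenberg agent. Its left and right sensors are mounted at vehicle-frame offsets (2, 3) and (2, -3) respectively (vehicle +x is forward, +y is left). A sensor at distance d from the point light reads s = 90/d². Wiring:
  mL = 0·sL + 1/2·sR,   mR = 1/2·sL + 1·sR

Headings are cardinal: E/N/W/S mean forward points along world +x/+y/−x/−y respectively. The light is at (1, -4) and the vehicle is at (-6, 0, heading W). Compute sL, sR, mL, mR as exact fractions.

45/41 9/13 9/26 1323/1066

left sensor world pos  = (-8, -3); dL² = 82
right sensor world pos = (-8, 3); dR² = 130
sL = 90/82 = 45/41
sR = 90/130 = 9/13
mL = 0·sL + 1/2·sR = 9/26
mR = 1/2·sL + 1·sR = 1323/1066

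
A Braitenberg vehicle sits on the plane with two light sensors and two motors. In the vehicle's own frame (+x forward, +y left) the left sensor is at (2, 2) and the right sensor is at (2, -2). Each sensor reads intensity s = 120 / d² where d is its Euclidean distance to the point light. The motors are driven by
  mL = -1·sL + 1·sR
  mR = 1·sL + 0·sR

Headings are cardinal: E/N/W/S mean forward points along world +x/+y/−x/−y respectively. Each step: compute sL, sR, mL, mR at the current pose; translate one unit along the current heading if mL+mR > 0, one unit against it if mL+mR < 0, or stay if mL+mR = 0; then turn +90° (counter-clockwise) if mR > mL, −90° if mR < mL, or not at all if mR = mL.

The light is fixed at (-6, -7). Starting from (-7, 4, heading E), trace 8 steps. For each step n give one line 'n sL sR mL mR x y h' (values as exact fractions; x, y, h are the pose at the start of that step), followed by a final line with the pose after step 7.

0 12/17 60/41 528/697 12/17 -7 4 E
1 24/17 24/17 0 24/17 -6 4 S
2 30/37 30/17 600/629 30/37 -6 3 E
3 120/73 24/13 192/949 120/73 -5 3 S
4 12/13 60/29 432/377 12/13 -5 2 E
5 24/13 120/49 384/637 24/13 -4 2 S
6 30/29 30/13 480/377 30/29 -4 1 E
7 120/61 120/37 2880/2257 120/61 -3 1 S
final -3 0 E

n=0: pose=(-7,4,E); sL=12/17, sR=60/41; mL=528/697, mR=12/17; mL+mR=60/41 → advance +1; mR−mL=-36/697 → turn -1·90°
n=1: pose=(-6,4,S); sL=24/17, sR=24/17; mL=0, mR=24/17; mL+mR=24/17 → advance +1; mR−mL=24/17 → turn +1·90°
n=2: pose=(-6,3,E); sL=30/37, sR=30/17; mL=600/629, mR=30/37; mL+mR=30/17 → advance +1; mR−mL=-90/629 → turn -1·90°
n=3: pose=(-5,3,S); sL=120/73, sR=24/13; mL=192/949, mR=120/73; mL+mR=24/13 → advance +1; mR−mL=1368/949 → turn +1·90°
n=4: pose=(-5,2,E); sL=12/13, sR=60/29; mL=432/377, mR=12/13; mL+mR=60/29 → advance +1; mR−mL=-84/377 → turn -1·90°
n=5: pose=(-4,2,S); sL=24/13, sR=120/49; mL=384/637, mR=24/13; mL+mR=120/49 → advance +1; mR−mL=792/637 → turn +1·90°
n=6: pose=(-4,1,E); sL=30/29, sR=30/13; mL=480/377, mR=30/29; mL+mR=30/13 → advance +1; mR−mL=-90/377 → turn -1·90°
n=7: pose=(-3,1,S); sL=120/61, sR=120/37; mL=2880/2257, mR=120/61; mL+mR=120/37 → advance +1; mR−mL=1560/2257 → turn +1·90°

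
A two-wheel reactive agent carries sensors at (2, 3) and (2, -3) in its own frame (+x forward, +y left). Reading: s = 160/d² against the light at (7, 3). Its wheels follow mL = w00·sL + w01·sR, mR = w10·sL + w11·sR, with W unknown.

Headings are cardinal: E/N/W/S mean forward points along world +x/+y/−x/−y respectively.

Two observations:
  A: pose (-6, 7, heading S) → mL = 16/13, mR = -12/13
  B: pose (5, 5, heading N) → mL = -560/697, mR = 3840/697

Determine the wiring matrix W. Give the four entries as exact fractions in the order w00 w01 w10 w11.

obs A: pose=(-6,7,S) → sL=20/13, sR=8/13, mL=16/13, mR=-12/13
obs B: pose=(5,5,N) → sL=160/41, sR=160/17, mL=-560/697, mR=3840/697
sensor matrix S = [[20/13, 8/13], [160/41, 160/17]]; det S = 109440/9061
solve [mL_A; mL_B] = S·[w00; w01] and [mR_A; mR_B] = S·[w10; w11]:
  w00 = 1, w01 = -1/2, w10 = -1, w11 = 1

1 -1/2 -1 1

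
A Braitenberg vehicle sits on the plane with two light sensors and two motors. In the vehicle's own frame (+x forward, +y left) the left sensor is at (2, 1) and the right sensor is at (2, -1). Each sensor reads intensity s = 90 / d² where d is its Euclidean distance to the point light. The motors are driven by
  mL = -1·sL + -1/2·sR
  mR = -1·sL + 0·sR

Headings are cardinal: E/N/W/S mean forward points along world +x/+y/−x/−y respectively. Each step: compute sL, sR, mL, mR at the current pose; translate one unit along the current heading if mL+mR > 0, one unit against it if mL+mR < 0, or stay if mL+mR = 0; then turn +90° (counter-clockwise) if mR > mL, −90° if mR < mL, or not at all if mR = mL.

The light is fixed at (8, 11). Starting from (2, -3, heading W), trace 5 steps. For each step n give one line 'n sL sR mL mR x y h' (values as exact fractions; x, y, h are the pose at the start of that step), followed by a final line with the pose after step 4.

n=0: pose=(2,-3,W); sL=90/289, sR=90/233; mL=-33975/67337, mR=-90/289; mL+mR=-54945/67337 → advance -1; mR−mL=45/233 → turn +1·90°
n=1: pose=(3,-3,S); sL=45/136, sR=45/146; mL=-4815/9928, mR=-45/136; mL+mR=-2025/2482 → advance -1; mR−mL=45/292 → turn +1·90°
n=2: pose=(3,-2,E); sL=10/17, sR=18/41; mL=-563/697, mR=-10/17; mL+mR=-973/697 → advance -1; mR−mL=9/41 → turn +1·90°
n=3: pose=(2,-2,N); sL=9/17, sR=45/73; mL=-2079/2482, mR=-9/17; mL+mR=-3393/2482 → advance -1; mR−mL=45/146 → turn +1·90°
n=4: pose=(2,-3,W); sL=90/289, sR=90/233; mL=-33975/67337, mR=-90/289; mL+mR=-54945/67337 → advance -1; mR−mL=45/233 → turn +1·90°

0 90/289 90/233 -33975/67337 -90/289 2 -3 W
1 45/136 45/146 -4815/9928 -45/136 3 -3 S
2 10/17 18/41 -563/697 -10/17 3 -2 E
3 9/17 45/73 -2079/2482 -9/17 2 -2 N
4 90/289 90/233 -33975/67337 -90/289 2 -3 W
final 3 -3 S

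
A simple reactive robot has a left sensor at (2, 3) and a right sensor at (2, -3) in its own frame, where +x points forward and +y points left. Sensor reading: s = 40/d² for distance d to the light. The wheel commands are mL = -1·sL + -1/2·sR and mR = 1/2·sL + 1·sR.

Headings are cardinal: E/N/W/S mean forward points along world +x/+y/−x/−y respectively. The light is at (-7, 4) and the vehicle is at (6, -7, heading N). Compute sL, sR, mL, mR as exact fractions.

left sensor world pos  = (3, -5); dL² = 181
right sensor world pos = (9, -5); dR² = 337
sL = 40/181 = 40/181
sR = 40/337 = 40/337
mL = -1·sL + -1/2·sR = -17100/60997
mR = 1/2·sL + 1·sR = 13980/60997

40/181 40/337 -17100/60997 13980/60997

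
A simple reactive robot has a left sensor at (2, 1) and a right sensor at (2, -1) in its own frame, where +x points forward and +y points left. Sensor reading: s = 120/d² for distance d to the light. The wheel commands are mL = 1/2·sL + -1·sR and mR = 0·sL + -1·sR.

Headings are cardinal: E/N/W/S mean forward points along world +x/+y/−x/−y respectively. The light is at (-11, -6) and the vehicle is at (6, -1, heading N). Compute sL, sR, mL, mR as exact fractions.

24/61 120/373 -2844/22753 -120/373

left sensor world pos  = (5, 1); dL² = 305
right sensor world pos = (7, 1); dR² = 373
sL = 120/305 = 24/61
sR = 120/373 = 120/373
mL = 1/2·sL + -1·sR = -2844/22753
mR = 0·sL + -1·sR = -120/373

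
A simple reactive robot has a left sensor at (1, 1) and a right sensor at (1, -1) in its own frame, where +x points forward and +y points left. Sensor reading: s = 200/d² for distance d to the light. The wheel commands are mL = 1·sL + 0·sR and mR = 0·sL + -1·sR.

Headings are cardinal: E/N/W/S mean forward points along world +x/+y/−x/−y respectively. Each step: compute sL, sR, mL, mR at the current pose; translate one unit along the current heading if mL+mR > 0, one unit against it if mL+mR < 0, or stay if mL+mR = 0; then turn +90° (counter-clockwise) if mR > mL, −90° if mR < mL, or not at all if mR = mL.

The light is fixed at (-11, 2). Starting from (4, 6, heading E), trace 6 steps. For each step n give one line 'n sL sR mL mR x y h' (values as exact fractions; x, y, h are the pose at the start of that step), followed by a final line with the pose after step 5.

n=0: pose=(4,6,E); sL=200/281, sR=40/53; mL=200/281, mR=-40/53; mL+mR=-640/14893 → advance -1; mR−mL=-21840/14893 → turn -1·90°
n=1: pose=(3,6,S); sL=100/117, sR=100/89; mL=100/117, mR=-100/89; mL+mR=-2800/10413 → advance -1; mR−mL=-20600/10413 → turn -1·90°
n=2: pose=(3,7,W); sL=40/37, sR=40/41; mL=40/37, mR=-40/41; mL+mR=160/1517 → advance +1; mR−mL=-3120/1517 → turn -1·90°
n=3: pose=(2,7,N); sL=10/9, sR=25/29; mL=10/9, mR=-25/29; mL+mR=65/261 → advance +1; mR−mL=-515/261 → turn -1·90°
n=4: pose=(2,8,E); sL=40/49, sR=200/221; mL=40/49, mR=-200/221; mL+mR=-960/10829 → advance -1; mR−mL=-18640/10829 → turn -1·90°
n=5: pose=(1,8,S); sL=100/97, sR=100/73; mL=100/97, mR=-100/73; mL+mR=-2400/7081 → advance -1; mR−mL=-17000/7081 → turn -1·90°

0 200/281 40/53 200/281 -40/53 4 6 E
1 100/117 100/89 100/117 -100/89 3 6 S
2 40/37 40/41 40/37 -40/41 3 7 W
3 10/9 25/29 10/9 -25/29 2 7 N
4 40/49 200/221 40/49 -200/221 2 8 E
5 100/97 100/73 100/97 -100/73 1 8 S
final 1 9 W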